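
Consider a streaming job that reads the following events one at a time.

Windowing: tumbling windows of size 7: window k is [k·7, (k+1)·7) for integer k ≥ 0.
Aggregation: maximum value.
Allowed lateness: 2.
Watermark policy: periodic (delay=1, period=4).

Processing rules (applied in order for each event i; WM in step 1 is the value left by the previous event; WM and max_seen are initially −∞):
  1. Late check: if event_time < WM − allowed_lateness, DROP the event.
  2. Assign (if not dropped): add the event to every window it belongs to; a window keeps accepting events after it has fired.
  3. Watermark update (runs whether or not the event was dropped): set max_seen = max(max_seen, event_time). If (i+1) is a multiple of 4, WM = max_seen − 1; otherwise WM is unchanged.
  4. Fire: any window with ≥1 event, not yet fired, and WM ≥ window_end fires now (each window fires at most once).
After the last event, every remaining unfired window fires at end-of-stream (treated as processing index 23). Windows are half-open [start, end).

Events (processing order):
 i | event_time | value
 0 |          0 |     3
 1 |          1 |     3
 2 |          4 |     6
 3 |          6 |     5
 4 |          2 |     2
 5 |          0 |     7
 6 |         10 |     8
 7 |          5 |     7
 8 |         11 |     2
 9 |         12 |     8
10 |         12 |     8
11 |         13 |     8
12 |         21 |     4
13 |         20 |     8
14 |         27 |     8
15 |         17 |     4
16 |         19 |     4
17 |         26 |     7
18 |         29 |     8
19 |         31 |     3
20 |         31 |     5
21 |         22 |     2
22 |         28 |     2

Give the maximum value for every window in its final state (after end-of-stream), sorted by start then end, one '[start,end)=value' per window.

i=0 t=0 v=3: → [0,7); WM=−∞
i=1 t=1 v=3: → [0,7); WM=−∞
i=2 t=4 v=6: → [0,7); WM=−∞
i=3 t=6 v=5: → [0,7); WM=5
i=4 t=2 v=2: DROP (t<5-2); WM=5
i=5 t=0 v=7: DROP (t<5-2); WM=5
i=6 t=10 v=8: → [7,14); WM=5
i=7 t=5 v=7: → [0,7); WM=9; [0,7) fires=7
i=8 t=11 v=2: → [7,14); WM=9
i=9 t=12 v=8: → [7,14); WM=9
i=10 t=12 v=8: → [7,14); WM=9
i=11 t=13 v=8: → [7,14); WM=12
i=12 t=21 v=4: → [21,28); WM=12
i=13 t=20 v=8: → [14,21); WM=12
i=14 t=27 v=8: → [21,28); WM=12
i=15 t=17 v=4: → [14,21); WM=26; [7,14) fires=8 [14,21) fires=8
i=16 t=19 v=4: DROP (t<26-2); WM=26
i=17 t=26 v=7: → [21,28); WM=26
i=18 t=29 v=8: → [28,35); WM=26
i=19 t=31 v=3: → [28,35); WM=30; [21,28) fires=8
i=20 t=31 v=5: → [28,35); WM=30
i=21 t=22 v=2: DROP (t<30-2); WM=30
i=22 t=28 v=2: → [28,35); WM=30

[0,7)=7 [7,14)=8 [14,21)=8 [21,28)=8 [28,35)=8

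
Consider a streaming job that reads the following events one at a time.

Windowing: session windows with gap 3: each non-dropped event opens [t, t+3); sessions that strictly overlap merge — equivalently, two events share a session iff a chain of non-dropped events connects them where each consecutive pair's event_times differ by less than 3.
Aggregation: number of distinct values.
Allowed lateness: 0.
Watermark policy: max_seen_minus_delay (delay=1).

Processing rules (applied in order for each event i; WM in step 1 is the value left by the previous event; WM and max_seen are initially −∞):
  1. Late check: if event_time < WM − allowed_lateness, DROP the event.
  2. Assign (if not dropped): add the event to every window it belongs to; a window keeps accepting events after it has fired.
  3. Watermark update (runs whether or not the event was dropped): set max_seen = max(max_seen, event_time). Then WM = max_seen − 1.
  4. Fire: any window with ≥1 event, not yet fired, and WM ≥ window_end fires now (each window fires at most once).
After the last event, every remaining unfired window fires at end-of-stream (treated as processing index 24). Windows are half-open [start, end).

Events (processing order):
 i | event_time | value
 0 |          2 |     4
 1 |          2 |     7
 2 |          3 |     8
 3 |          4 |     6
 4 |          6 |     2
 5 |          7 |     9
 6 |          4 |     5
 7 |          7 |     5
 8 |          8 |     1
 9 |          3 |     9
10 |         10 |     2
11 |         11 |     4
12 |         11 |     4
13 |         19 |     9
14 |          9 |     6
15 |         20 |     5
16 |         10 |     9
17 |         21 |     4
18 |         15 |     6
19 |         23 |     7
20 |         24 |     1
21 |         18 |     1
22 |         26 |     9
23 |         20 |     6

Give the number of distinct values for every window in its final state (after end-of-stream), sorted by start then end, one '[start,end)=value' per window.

i=0 t=2 v=4: → [2,5); WM=1
i=1 t=2 v=7: → [2,5); WM=1
i=2 t=3 v=8: → [2,6); WM=2
i=3 t=4 v=6: → [2,7); WM=3
i=4 t=6 v=2: → [2,9); WM=5
i=5 t=7 v=9: → [2,10); WM=6
i=6 t=4 v=5: DROP (t<6-0); WM=6
i=7 t=7 v=5: → [2,10); WM=6
i=8 t=8 v=1: → [2,11); WM=7
i=9 t=3 v=9: DROP (t<7-0); WM=7
i=10 t=10 v=2: → [2,13); WM=9
i=11 t=11 v=4: → [2,14); WM=10
i=12 t=11 v=4: → [2,14); WM=10
i=13 t=19 v=9: → [19,22); WM=18
i=14 t=9 v=6: DROP (t<18-0); WM=18
i=15 t=20 v=5: → [19,23); WM=19
i=16 t=10 v=9: DROP (t<19-0); WM=19
i=17 t=21 v=4: → [19,24); WM=20
i=18 t=15 v=6: DROP (t<20-0); WM=20
i=19 t=23 v=7: → [19,26); WM=22
i=20 t=24 v=1: → [19,27); WM=23
i=21 t=18 v=1: DROP (t<23-0); WM=23
i=22 t=26 v=9: → [19,29); WM=25
i=23 t=20 v=6: DROP (t<25-0); WM=25

[2,14)=8 [19,29)=5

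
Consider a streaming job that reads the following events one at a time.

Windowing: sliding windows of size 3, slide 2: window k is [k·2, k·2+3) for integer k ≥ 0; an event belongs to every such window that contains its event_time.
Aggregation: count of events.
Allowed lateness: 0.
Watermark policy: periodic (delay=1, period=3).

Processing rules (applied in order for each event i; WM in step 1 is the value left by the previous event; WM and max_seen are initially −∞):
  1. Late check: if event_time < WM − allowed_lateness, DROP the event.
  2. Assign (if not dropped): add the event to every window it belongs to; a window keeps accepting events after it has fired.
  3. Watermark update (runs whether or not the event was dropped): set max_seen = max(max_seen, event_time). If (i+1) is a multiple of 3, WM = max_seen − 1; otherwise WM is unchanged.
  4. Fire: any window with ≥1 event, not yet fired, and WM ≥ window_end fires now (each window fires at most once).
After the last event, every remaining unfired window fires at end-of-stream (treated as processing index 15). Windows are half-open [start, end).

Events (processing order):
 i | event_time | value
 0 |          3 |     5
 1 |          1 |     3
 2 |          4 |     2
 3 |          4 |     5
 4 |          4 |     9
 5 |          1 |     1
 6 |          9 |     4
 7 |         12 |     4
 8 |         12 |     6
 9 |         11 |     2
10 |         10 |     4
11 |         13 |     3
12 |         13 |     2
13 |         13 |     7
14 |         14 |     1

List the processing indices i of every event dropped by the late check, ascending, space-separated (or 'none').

i=0 t=3 v=5: → [2,5); WM=−∞
i=1 t=1 v=3: → [0,3); WM=−∞
i=2 t=4 v=2: → [4,7),[2,5); WM=3; [0,3) fires=1
i=3 t=4 v=5: → [4,7),[2,5); WM=3
i=4 t=4 v=9: → [4,7),[2,5); WM=3
i=5 t=1 v=1: DROP (t<3-0); WM=3
i=6 t=9 v=4: → [8,11); WM=3
i=7 t=12 v=4: → [12,15),[10,13); WM=3
i=8 t=12 v=6: → [12,15),[10,13); WM=11; [2,5) fires=4 [4,7) fires=3 [8,11) fires=1
i=9 t=11 v=2: → [10,13); WM=11
i=10 t=10 v=4: DROP (t<11-0); WM=11
i=11 t=13 v=3: → [12,15); WM=12
i=12 t=13 v=2: → [12,15); WM=12
i=13 t=13 v=7: → [12,15); WM=12
i=14 t=14 v=1: → [14,17),[12,15); WM=13; [10,13) fires=3

5 10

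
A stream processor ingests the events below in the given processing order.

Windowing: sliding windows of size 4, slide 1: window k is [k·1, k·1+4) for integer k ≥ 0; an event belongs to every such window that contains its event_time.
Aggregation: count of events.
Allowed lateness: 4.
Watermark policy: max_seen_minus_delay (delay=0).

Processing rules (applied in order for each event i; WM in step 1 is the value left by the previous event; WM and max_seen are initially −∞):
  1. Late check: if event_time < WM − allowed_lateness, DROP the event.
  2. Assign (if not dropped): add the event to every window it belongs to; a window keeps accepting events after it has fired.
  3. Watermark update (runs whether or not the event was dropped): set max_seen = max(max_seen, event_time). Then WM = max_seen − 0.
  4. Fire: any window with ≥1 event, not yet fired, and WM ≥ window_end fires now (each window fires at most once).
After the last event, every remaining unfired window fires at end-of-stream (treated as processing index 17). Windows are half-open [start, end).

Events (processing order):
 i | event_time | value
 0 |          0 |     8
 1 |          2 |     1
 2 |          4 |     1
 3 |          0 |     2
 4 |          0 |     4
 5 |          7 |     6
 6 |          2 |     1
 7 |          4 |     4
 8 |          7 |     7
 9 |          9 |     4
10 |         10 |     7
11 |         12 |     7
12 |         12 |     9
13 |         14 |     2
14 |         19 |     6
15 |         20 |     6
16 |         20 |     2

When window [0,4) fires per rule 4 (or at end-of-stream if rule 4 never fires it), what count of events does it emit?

2

i=0 t=0 v=8: → [0,4); WM=0
i=1 t=2 v=1: → [2,6),[1,5),[0,4); WM=2
i=2 t=4 v=1: → [4,8),[3,7),[2,6),[1,5); WM=4; [0,4) fires=2
i=3 t=0 v=2: → [0,4); WM=4
i=4 t=0 v=4: → [0,4); WM=4
i=5 t=7 v=6: → [7,11),[6,10),[5,9),[4,8); WM=7; [1,5) fires=2 [2,6) fires=2 [3,7) fires=1
i=6 t=2 v=1: DROP (t<7-4); WM=7
i=7 t=4 v=4: → [4,8),[3,7),[2,6),[1,5); WM=7
i=8 t=7 v=7: → [7,11),[6,10),[5,9),[4,8); WM=7
i=9 t=9 v=4: → [9,13),[8,12),[7,11),[6,10); WM=9; [4,8) fires=4 [5,9) fires=2
i=10 t=10 v=7: → [10,14),[9,13),[8,12),[7,11); WM=10; [6,10) fires=3
i=11 t=12 v=7: → [12,16),[11,15),[10,14),[9,13); WM=12; [7,11) fires=4 [8,12) fires=2
i=12 t=12 v=9: → [12,16),[11,15),[10,14),[9,13); WM=12
i=13 t=14 v=2: → [14,18),[13,17),[12,16),[11,15); WM=14; [9,13) fires=4 [10,14) fires=3
i=14 t=19 v=6: → [19,23),[18,22),[17,21),[16,20); WM=19; [11,15) fires=3 [12,16) fires=3 [13,17) fires=1 [14,18) fires=1
i=15 t=20 v=6: → [20,24),[19,23),[18,22),[17,21); WM=20; [16,20) fires=1
i=16 t=20 v=2: → [20,24),[19,23),[18,22),[17,21); WM=20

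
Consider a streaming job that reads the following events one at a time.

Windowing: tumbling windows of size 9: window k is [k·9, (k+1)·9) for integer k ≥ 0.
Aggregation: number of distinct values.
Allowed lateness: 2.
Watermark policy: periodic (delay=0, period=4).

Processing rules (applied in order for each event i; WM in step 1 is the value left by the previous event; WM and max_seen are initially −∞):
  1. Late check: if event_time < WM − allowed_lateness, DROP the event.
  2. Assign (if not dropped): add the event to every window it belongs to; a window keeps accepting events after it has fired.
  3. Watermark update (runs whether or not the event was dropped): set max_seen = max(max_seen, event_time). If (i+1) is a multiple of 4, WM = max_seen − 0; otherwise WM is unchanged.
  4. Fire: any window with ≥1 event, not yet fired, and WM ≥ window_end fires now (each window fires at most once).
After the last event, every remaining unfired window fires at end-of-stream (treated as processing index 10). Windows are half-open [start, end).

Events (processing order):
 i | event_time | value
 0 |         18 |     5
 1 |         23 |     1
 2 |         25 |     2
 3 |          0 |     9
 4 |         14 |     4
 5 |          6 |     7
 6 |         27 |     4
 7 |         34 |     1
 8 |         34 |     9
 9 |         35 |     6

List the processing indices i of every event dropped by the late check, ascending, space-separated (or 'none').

4 5

i=0 t=18 v=5: → [18,27); WM=−∞
i=1 t=23 v=1: → [18,27); WM=−∞
i=2 t=25 v=2: → [18,27); WM=−∞
i=3 t=0 v=9: → [0,9); WM=25; [0,9) fires=1
i=4 t=14 v=4: DROP (t<25-2); WM=25
i=5 t=6 v=7: DROP (t<25-2); WM=25
i=6 t=27 v=4: → [27,36); WM=25
i=7 t=34 v=1: → [27,36); WM=34; [18,27) fires=3
i=8 t=34 v=9: → [27,36); WM=34
i=9 t=35 v=6: → [27,36); WM=34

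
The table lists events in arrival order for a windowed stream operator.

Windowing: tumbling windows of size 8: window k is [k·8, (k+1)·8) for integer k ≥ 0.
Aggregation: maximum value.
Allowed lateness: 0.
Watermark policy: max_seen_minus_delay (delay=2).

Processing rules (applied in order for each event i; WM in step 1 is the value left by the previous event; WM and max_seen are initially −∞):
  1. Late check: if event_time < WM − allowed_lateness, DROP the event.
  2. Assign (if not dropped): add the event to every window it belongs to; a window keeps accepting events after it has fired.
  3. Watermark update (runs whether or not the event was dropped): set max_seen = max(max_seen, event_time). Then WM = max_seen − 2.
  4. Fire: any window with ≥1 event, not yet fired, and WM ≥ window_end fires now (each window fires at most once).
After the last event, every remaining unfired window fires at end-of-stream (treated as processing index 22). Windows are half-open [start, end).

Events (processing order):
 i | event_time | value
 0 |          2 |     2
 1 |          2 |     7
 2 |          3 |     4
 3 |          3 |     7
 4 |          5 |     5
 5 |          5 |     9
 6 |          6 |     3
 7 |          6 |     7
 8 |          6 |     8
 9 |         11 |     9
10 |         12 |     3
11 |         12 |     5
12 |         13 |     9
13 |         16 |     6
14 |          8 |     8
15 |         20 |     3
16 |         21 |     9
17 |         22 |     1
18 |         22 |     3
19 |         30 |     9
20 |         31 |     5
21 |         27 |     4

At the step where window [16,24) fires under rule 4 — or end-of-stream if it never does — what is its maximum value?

i=0 t=2 v=2: → [0,8); WM=0
i=1 t=2 v=7: → [0,8); WM=0
i=2 t=3 v=4: → [0,8); WM=1
i=3 t=3 v=7: → [0,8); WM=1
i=4 t=5 v=5: → [0,8); WM=3
i=5 t=5 v=9: → [0,8); WM=3
i=6 t=6 v=3: → [0,8); WM=4
i=7 t=6 v=7: → [0,8); WM=4
i=8 t=6 v=8: → [0,8); WM=4
i=9 t=11 v=9: → [8,16); WM=9; [0,8) fires=9
i=10 t=12 v=3: → [8,16); WM=10
i=11 t=12 v=5: → [8,16); WM=10
i=12 t=13 v=9: → [8,16); WM=11
i=13 t=16 v=6: → [16,24); WM=14
i=14 t=8 v=8: DROP (t<14-0); WM=14
i=15 t=20 v=3: → [16,24); WM=18; [8,16) fires=9
i=16 t=21 v=9: → [16,24); WM=19
i=17 t=22 v=1: → [16,24); WM=20
i=18 t=22 v=3: → [16,24); WM=20
i=19 t=30 v=9: → [24,32); WM=28; [16,24) fires=9
i=20 t=31 v=5: → [24,32); WM=29
i=21 t=27 v=4: DROP (t<29-0); WM=29

9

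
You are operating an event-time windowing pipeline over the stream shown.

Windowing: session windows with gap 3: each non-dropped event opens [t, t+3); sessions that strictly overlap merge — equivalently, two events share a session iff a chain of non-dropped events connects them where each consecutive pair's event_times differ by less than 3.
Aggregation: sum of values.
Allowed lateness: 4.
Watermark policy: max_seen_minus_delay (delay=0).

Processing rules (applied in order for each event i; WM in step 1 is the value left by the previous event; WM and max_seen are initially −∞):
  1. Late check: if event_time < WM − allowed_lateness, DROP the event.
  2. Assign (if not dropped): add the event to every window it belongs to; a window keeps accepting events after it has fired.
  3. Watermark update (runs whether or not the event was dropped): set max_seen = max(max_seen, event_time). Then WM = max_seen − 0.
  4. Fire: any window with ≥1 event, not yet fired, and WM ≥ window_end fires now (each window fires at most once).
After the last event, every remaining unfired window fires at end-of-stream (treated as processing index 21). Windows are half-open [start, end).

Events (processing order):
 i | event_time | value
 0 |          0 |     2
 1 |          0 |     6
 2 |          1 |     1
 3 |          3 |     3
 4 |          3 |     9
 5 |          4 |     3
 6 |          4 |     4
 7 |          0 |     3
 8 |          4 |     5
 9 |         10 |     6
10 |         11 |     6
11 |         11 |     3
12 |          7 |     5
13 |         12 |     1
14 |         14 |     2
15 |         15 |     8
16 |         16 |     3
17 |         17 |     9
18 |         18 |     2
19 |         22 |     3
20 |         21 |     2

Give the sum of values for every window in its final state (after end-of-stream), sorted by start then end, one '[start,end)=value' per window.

i=0 t=0 v=2: → [0,3); WM=0
i=1 t=0 v=6: → [0,3); WM=0
i=2 t=1 v=1: → [0,4); WM=1
i=3 t=3 v=3: → [0,6); WM=3
i=4 t=3 v=9: → [0,6); WM=3
i=5 t=4 v=3: → [0,7); WM=4
i=6 t=4 v=4: → [0,7); WM=4
i=7 t=0 v=3: → [0,7); WM=4
i=8 t=4 v=5: → [0,7); WM=4
i=9 t=10 v=6: → [10,13); WM=10
i=10 t=11 v=6: → [10,14); WM=11
i=11 t=11 v=3: → [10,14); WM=11
i=12 t=7 v=5: → [7,10); WM=11
i=13 t=12 v=1: → [10,15); WM=12
i=14 t=14 v=2: → [10,17); WM=14
i=15 t=15 v=8: → [10,18); WM=15
i=16 t=16 v=3: → [10,19); WM=16
i=17 t=17 v=9: → [10,20); WM=17
i=18 t=18 v=2: → [10,21); WM=18
i=19 t=22 v=3: → [22,25); WM=22
i=20 t=21 v=2: → [21,25); WM=22

[0,7)=36 [7,10)=5 [10,21)=40 [21,25)=5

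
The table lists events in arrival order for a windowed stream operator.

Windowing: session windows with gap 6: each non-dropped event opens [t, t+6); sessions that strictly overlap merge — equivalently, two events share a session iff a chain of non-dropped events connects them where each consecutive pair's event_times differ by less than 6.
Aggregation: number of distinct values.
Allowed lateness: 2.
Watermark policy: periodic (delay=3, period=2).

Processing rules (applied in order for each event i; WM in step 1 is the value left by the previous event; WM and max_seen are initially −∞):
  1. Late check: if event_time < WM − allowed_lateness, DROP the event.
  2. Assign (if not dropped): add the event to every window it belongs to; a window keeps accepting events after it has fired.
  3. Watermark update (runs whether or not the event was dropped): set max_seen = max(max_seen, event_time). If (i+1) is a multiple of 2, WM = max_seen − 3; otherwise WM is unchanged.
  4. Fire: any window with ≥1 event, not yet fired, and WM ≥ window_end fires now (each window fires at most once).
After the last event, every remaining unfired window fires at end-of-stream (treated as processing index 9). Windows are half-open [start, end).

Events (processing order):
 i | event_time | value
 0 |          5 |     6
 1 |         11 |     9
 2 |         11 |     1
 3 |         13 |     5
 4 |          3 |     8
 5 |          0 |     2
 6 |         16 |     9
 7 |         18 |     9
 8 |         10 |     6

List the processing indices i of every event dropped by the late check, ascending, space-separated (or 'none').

4 5 8

i=0 t=5 v=6: → [5,11); WM=−∞
i=1 t=11 v=9: → [11,17); WM=8
i=2 t=11 v=1: → [11,17); WM=8
i=3 t=13 v=5: → [11,19); WM=10
i=4 t=3 v=8: DROP (t<10-2); WM=10
i=5 t=0 v=2: DROP (t<10-2); WM=10
i=6 t=16 v=9: → [11,22); WM=10
i=7 t=18 v=9: → [11,24); WM=15
i=8 t=10 v=6: DROP (t<15-2); WM=15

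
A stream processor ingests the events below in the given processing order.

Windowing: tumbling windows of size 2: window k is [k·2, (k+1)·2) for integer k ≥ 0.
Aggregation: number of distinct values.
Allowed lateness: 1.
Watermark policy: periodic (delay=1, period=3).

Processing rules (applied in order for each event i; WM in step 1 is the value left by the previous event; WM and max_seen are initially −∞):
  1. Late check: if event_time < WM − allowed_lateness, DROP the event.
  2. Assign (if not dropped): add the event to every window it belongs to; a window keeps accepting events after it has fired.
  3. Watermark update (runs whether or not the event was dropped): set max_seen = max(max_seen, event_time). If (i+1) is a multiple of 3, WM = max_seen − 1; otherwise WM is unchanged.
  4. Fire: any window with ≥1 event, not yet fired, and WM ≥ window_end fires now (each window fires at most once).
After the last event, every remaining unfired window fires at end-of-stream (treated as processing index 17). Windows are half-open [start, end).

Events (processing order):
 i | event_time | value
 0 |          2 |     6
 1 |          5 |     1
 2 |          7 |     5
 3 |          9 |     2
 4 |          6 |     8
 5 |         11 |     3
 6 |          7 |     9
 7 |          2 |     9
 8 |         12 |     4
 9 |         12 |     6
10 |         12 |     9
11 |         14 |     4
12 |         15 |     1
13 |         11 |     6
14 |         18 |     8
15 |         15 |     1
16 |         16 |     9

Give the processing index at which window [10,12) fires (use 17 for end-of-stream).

i=0 t=2 v=6: → [2,4); WM=−∞
i=1 t=5 v=1: → [4,6); WM=−∞
i=2 t=7 v=5: → [6,8); WM=6; [2,4) fires=1 [4,6) fires=1
i=3 t=9 v=2: → [8,10); WM=6
i=4 t=6 v=8: → [6,8); WM=6
i=5 t=11 v=3: → [10,12); WM=10; [6,8) fires=2 [8,10) fires=1
i=6 t=7 v=9: DROP (t<10-1); WM=10
i=7 t=2 v=9: DROP (t<10-1); WM=10
i=8 t=12 v=4: → [12,14); WM=11
i=9 t=12 v=6: → [12,14); WM=11
i=10 t=12 v=9: → [12,14); WM=11
i=11 t=14 v=4: → [14,16); WM=13; [10,12) fires=1
i=12 t=15 v=1: → [14,16); WM=13
i=13 t=11 v=6: DROP (t<13-1); WM=13
i=14 t=18 v=8: → [18,20); WM=17; [12,14) fires=3 [14,16) fires=2
i=15 t=15 v=1: DROP (t<17-1); WM=17
i=16 t=16 v=9: → [16,18); WM=17

11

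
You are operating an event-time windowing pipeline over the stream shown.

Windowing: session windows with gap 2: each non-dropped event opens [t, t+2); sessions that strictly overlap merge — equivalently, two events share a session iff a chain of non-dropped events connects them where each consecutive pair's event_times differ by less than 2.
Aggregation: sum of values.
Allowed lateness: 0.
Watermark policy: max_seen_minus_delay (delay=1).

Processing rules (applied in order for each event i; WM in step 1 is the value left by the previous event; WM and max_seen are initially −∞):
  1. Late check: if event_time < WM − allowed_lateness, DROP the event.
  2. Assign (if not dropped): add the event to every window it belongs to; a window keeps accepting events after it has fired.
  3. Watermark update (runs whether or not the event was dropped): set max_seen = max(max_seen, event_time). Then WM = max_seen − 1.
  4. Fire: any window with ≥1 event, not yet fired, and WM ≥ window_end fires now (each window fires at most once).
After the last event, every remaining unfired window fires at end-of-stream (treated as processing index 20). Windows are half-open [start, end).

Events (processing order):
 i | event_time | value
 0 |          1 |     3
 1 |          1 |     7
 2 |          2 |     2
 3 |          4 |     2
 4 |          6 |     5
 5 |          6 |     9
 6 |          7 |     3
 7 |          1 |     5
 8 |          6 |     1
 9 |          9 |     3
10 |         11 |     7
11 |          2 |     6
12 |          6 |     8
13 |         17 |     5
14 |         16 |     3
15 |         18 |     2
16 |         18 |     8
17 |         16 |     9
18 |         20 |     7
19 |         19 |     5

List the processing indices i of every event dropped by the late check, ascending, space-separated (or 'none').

i=0 t=1 v=3: → [1,3); WM=0
i=1 t=1 v=7: → [1,3); WM=0
i=2 t=2 v=2: → [1,4); WM=1
i=3 t=4 v=2: → [4,6); WM=3
i=4 t=6 v=5: → [6,8); WM=5
i=5 t=6 v=9: → [6,8); WM=5
i=6 t=7 v=3: → [6,9); WM=6
i=7 t=1 v=5: DROP (t<6-0); WM=6
i=8 t=6 v=1: → [6,9); WM=6
i=9 t=9 v=3: → [9,11); WM=8
i=10 t=11 v=7: → [11,13); WM=10
i=11 t=2 v=6: DROP (t<10-0); WM=10
i=12 t=6 v=8: DROP (t<10-0); WM=10
i=13 t=17 v=5: → [17,19); WM=16
i=14 t=16 v=3: → [16,19); WM=16
i=15 t=18 v=2: → [16,20); WM=17
i=16 t=18 v=8: → [16,20); WM=17
i=17 t=16 v=9: DROP (t<17-0); WM=17
i=18 t=20 v=7: → [20,22); WM=19
i=19 t=19 v=5: → [16,22); WM=19

7 11 12 17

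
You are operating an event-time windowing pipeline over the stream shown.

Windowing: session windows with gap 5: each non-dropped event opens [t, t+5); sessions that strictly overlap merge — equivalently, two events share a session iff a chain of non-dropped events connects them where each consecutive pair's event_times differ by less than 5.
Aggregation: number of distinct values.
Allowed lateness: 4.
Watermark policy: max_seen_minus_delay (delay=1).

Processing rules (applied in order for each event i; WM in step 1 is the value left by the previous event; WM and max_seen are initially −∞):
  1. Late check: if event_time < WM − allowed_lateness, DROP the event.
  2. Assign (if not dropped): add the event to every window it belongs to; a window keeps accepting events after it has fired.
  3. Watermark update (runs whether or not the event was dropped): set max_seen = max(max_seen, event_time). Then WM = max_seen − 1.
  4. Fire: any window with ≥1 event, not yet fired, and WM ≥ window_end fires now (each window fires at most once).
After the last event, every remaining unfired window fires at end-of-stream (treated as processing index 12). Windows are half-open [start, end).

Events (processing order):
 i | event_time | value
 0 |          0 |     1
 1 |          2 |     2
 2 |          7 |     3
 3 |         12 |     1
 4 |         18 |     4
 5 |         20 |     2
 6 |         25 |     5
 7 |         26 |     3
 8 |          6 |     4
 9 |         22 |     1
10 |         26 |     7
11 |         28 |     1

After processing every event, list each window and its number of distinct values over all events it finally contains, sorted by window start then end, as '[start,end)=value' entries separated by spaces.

[0,7)=2 [7,12)=1 [12,17)=1 [18,33)=6

i=0 t=0 v=1: → [0,5); WM=-1
i=1 t=2 v=2: → [0,7); WM=1
i=2 t=7 v=3: → [7,12); WM=6
i=3 t=12 v=1: → [12,17); WM=11
i=4 t=18 v=4: → [18,23); WM=17
i=5 t=20 v=2: → [18,25); WM=19
i=6 t=25 v=5: → [25,30); WM=24
i=7 t=26 v=3: → [25,31); WM=25
i=8 t=6 v=4: DROP (t<25-4); WM=25
i=9 t=22 v=1: → [18,31); WM=25
i=10 t=26 v=7: → [18,31); WM=25
i=11 t=28 v=1: → [18,33); WM=27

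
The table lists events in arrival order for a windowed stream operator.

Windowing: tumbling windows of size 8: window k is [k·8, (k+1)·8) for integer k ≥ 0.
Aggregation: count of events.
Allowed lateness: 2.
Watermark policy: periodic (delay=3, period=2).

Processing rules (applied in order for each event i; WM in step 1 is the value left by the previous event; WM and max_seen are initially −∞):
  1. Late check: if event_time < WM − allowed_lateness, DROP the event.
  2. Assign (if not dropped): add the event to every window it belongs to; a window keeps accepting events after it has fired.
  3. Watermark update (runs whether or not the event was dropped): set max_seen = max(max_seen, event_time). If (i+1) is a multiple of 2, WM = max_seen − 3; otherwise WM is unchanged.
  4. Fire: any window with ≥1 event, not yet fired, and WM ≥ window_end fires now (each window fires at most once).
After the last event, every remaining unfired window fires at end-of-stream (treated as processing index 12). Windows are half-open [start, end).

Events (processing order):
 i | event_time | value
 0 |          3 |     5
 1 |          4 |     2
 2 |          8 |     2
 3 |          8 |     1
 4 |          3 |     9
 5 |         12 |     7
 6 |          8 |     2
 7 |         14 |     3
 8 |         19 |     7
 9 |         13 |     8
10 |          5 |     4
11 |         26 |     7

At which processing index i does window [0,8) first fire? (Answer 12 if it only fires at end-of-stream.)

5

i=0 t=3 v=5: → [0,8); WM=−∞
i=1 t=4 v=2: → [0,8); WM=1
i=2 t=8 v=2: → [8,16); WM=1
i=3 t=8 v=1: → [8,16); WM=5
i=4 t=3 v=9: → [0,8); WM=5
i=5 t=12 v=7: → [8,16); WM=9; [0,8) fires=3
i=6 t=8 v=2: → [8,16); WM=9
i=7 t=14 v=3: → [8,16); WM=11
i=8 t=19 v=7: → [16,24); WM=11
i=9 t=13 v=8: → [8,16); WM=16; [8,16) fires=6
i=10 t=5 v=4: DROP (t<16-2); WM=16
i=11 t=26 v=7: → [24,32); WM=23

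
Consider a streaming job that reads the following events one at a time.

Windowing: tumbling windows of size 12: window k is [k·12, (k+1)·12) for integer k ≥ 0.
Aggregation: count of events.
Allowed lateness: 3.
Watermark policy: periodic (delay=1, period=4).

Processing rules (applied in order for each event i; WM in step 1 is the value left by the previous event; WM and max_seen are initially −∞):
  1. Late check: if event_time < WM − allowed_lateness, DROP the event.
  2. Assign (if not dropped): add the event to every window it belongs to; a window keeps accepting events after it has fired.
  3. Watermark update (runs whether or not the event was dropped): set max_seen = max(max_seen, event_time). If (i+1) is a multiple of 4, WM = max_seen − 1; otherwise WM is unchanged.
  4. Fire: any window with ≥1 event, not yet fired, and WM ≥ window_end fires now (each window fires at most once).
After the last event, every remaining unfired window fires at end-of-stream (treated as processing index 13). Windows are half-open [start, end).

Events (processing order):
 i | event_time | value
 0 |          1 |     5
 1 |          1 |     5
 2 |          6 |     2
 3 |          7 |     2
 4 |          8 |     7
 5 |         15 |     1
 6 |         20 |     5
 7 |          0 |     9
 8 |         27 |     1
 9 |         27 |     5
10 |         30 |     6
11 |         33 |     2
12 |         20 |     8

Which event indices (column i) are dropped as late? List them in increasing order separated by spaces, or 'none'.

7 12

i=0 t=1 v=5: → [0,12); WM=−∞
i=1 t=1 v=5: → [0,12); WM=−∞
i=2 t=6 v=2: → [0,12); WM=−∞
i=3 t=7 v=2: → [0,12); WM=6
i=4 t=8 v=7: → [0,12); WM=6
i=5 t=15 v=1: → [12,24); WM=6
i=6 t=20 v=5: → [12,24); WM=6
i=7 t=0 v=9: DROP (t<6-3); WM=19; [0,12) fires=5
i=8 t=27 v=1: → [24,36); WM=19
i=9 t=27 v=5: → [24,36); WM=19
i=10 t=30 v=6: → [24,36); WM=19
i=11 t=33 v=2: → [24,36); WM=32; [12,24) fires=2
i=12 t=20 v=8: DROP (t<32-3); WM=32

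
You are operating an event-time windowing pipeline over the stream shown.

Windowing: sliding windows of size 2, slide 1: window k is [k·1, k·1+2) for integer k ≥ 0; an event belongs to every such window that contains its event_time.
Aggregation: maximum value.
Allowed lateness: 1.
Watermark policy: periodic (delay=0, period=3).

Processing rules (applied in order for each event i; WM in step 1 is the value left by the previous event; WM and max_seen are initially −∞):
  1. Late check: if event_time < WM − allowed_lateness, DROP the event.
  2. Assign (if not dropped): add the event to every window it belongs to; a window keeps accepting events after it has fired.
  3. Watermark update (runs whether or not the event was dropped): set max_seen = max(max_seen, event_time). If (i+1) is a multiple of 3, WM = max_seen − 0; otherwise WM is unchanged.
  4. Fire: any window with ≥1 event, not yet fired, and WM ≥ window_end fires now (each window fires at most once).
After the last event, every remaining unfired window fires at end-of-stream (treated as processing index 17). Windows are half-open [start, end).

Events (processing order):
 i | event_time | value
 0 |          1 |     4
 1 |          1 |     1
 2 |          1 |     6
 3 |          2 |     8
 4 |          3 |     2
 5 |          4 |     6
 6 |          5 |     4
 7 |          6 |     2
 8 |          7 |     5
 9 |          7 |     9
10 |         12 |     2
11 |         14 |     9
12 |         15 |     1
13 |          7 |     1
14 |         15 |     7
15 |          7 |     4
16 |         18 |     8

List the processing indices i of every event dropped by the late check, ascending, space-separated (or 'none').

i=0 t=1 v=4: → [1,3),[0,2); WM=−∞
i=1 t=1 v=1: → [1,3),[0,2); WM=−∞
i=2 t=1 v=6: → [1,3),[0,2); WM=1
i=3 t=2 v=8: → [2,4),[1,3); WM=1
i=4 t=3 v=2: → [3,5),[2,4); WM=1
i=5 t=4 v=6: → [4,6),[3,5); WM=4; [0,2) fires=6 [1,3) fires=8 [2,4) fires=8
i=6 t=5 v=4: → [5,7),[4,6); WM=4
i=7 t=6 v=2: → [6,8),[5,7); WM=4
i=8 t=7 v=5: → [7,9),[6,8); WM=7; [3,5) fires=6 [4,6) fires=6 [5,7) fires=4
i=9 t=7 v=9: → [7,9),[6,8); WM=7
i=10 t=12 v=2: → [12,14),[11,13); WM=7
i=11 t=14 v=9: → [14,16),[13,15); WM=14; [6,8) fires=9 [7,9) fires=9 [11,13) fires=2 [12,14) fires=2
i=12 t=15 v=1: → [15,17),[14,16); WM=14
i=13 t=7 v=1: DROP (t<14-1); WM=14
i=14 t=15 v=7: → [15,17),[14,16); WM=15; [13,15) fires=9
i=15 t=7 v=4: DROP (t<15-1); WM=15
i=16 t=18 v=8: → [18,20),[17,19); WM=15

13 15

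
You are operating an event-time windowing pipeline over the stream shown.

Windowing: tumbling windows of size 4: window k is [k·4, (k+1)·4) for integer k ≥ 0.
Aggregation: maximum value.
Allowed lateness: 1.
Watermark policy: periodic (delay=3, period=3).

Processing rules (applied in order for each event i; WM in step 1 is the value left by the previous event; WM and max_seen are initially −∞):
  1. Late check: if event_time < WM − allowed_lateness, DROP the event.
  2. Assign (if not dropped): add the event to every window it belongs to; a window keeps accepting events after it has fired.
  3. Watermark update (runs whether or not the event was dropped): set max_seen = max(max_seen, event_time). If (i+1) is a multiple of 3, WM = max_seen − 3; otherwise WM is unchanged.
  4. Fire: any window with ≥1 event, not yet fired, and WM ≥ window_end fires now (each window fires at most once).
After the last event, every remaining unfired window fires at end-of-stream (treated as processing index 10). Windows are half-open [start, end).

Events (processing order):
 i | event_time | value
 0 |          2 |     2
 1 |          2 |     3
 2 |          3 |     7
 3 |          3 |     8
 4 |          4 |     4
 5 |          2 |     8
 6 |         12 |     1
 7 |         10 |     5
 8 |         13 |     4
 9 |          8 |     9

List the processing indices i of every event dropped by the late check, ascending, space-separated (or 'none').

9

i=0 t=2 v=2: → [0,4); WM=−∞
i=1 t=2 v=3: → [0,4); WM=−∞
i=2 t=3 v=7: → [0,4); WM=0
i=3 t=3 v=8: → [0,4); WM=0
i=4 t=4 v=4: → [4,8); WM=0
i=5 t=2 v=8: → [0,4); WM=1
i=6 t=12 v=1: → [12,16); WM=1
i=7 t=10 v=5: → [8,12); WM=1
i=8 t=13 v=4: → [12,16); WM=10; [0,4) fires=8 [4,8) fires=4
i=9 t=8 v=9: DROP (t<10-1); WM=10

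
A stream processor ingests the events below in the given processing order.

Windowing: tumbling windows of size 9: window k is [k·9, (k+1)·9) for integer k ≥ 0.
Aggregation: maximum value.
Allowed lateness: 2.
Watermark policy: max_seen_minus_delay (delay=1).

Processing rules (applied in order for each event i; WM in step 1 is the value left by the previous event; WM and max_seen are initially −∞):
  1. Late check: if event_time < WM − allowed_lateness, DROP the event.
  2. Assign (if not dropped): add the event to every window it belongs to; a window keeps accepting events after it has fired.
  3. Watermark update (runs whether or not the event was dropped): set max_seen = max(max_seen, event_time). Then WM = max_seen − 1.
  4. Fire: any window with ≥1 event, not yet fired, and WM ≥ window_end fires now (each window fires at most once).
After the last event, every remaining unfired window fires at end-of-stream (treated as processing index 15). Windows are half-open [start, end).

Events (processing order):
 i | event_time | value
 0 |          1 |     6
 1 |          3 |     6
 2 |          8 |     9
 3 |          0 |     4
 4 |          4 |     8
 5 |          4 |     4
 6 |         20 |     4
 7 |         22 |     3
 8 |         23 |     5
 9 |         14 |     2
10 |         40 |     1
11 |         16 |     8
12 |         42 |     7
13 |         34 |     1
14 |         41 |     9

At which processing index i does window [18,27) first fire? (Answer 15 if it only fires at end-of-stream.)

i=0 t=1 v=6: → [0,9); WM=0
i=1 t=3 v=6: → [0,9); WM=2
i=2 t=8 v=9: → [0,9); WM=7
i=3 t=0 v=4: DROP (t<7-2); WM=7
i=4 t=4 v=8: DROP (t<7-2); WM=7
i=5 t=4 v=4: DROP (t<7-2); WM=7
i=6 t=20 v=4: → [18,27); WM=19; [0,9) fires=9
i=7 t=22 v=3: → [18,27); WM=21
i=8 t=23 v=5: → [18,27); WM=22
i=9 t=14 v=2: DROP (t<22-2); WM=22
i=10 t=40 v=1: → [36,45); WM=39; [18,27) fires=5
i=11 t=16 v=8: DROP (t<39-2); WM=39
i=12 t=42 v=7: → [36,45); WM=41
i=13 t=34 v=1: DROP (t<41-2); WM=41
i=14 t=41 v=9: → [36,45); WM=41

10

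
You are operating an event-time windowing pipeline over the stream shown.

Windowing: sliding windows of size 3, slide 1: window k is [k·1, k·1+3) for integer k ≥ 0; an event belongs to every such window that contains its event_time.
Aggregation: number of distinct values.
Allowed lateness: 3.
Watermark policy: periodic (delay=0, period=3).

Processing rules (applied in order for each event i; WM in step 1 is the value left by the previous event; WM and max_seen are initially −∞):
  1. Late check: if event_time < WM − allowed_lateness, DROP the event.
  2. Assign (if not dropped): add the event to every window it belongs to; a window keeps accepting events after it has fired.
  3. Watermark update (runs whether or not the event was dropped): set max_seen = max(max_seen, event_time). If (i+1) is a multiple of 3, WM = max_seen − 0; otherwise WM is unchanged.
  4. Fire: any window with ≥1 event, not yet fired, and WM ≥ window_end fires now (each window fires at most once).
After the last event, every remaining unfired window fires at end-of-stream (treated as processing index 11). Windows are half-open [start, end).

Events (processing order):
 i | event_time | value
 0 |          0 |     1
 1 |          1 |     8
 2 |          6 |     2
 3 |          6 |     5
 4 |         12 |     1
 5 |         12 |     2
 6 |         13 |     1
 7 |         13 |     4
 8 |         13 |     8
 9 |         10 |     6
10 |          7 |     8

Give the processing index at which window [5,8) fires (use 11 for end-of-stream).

i=0 t=0 v=1: → [0,3); WM=−∞
i=1 t=1 v=8: → [1,4),[0,3); WM=−∞
i=2 t=6 v=2: → [6,9),[5,8),[4,7); WM=6; [0,3) fires=2 [1,4) fires=1
i=3 t=6 v=5: → [6,9),[5,8),[4,7); WM=6
i=4 t=12 v=1: → [12,15),[11,14),[10,13); WM=6
i=5 t=12 v=2: → [12,15),[11,14),[10,13); WM=12; [4,7) fires=2 [5,8) fires=2 [6,9) fires=2
i=6 t=13 v=1: → [13,16),[12,15),[11,14); WM=12
i=7 t=13 v=4: → [13,16),[12,15),[11,14); WM=12
i=8 t=13 v=8: → [13,16),[12,15),[11,14); WM=13; [10,13) fires=2
i=9 t=10 v=6: → [10,13),[9,12),[8,11); WM=13; [8,11) fires=1 [9,12) fires=1
i=10 t=7 v=8: DROP (t<13-3); WM=13

5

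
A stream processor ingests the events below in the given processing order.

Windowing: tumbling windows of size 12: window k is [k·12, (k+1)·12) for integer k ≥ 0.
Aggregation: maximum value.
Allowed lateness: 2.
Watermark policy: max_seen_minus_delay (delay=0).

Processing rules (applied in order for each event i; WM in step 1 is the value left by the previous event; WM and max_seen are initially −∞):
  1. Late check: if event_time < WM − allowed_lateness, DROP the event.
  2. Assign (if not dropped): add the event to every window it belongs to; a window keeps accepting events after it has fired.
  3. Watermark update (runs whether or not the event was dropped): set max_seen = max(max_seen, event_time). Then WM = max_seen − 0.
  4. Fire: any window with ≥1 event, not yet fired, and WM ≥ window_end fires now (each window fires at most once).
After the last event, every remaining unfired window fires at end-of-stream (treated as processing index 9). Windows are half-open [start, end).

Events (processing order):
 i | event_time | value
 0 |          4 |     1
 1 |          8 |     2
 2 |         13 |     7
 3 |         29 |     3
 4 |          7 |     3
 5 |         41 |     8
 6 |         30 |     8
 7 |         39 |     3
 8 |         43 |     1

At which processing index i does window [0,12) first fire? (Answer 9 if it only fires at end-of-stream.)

i=0 t=4 v=1: → [0,12); WM=4
i=1 t=8 v=2: → [0,12); WM=8
i=2 t=13 v=7: → [12,24); WM=13; [0,12) fires=2
i=3 t=29 v=3: → [24,36); WM=29; [12,24) fires=7
i=4 t=7 v=3: DROP (t<29-2); WM=29
i=5 t=41 v=8: → [36,48); WM=41; [24,36) fires=3
i=6 t=30 v=8: DROP (t<41-2); WM=41
i=7 t=39 v=3: → [36,48); WM=41
i=8 t=43 v=1: → [36,48); WM=43

2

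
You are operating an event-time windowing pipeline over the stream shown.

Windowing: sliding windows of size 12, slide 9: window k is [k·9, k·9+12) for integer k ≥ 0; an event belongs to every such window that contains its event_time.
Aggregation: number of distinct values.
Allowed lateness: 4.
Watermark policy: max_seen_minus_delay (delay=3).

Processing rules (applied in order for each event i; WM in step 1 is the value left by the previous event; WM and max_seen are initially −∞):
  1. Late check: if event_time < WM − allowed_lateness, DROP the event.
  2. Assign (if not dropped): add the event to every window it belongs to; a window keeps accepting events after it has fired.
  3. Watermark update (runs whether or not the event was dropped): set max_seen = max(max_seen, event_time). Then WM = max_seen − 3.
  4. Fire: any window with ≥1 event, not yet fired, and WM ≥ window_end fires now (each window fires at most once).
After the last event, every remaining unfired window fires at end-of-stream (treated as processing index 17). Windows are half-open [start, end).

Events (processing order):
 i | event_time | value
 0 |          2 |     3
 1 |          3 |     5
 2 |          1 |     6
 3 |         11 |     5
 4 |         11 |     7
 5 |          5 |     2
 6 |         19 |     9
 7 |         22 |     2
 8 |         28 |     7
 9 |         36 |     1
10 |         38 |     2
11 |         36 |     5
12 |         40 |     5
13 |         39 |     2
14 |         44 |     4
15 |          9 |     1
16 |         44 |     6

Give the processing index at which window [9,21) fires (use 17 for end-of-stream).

8

i=0 t=2 v=3: → [0,12); WM=-1
i=1 t=3 v=5: → [0,12); WM=0
i=2 t=1 v=6: → [0,12); WM=0
i=3 t=11 v=5: → [9,21),[0,12); WM=8
i=4 t=11 v=7: → [9,21),[0,12); WM=8
i=5 t=5 v=2: → [0,12); WM=8
i=6 t=19 v=9: → [18,30),[9,21); WM=16; [0,12) fires=5
i=7 t=22 v=2: → [18,30); WM=19
i=8 t=28 v=7: → [27,39),[18,30); WM=25; [9,21) fires=3
i=9 t=36 v=1: → [36,48),[27,39); WM=33; [18,30) fires=3
i=10 t=38 v=2: → [36,48),[27,39); WM=35
i=11 t=36 v=5: → [36,48),[27,39); WM=35
i=12 t=40 v=5: → [36,48); WM=37
i=13 t=39 v=2: → [36,48); WM=37
i=14 t=44 v=4: → [36,48); WM=41; [27,39) fires=4
i=15 t=9 v=1: DROP (t<41-4); WM=41
i=16 t=44 v=6: → [36,48); WM=41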